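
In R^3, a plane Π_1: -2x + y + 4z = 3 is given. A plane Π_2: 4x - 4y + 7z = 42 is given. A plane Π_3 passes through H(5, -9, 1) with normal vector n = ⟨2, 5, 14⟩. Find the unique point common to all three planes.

Π_3: n·r = n·H gives 2x + 5y + 14z = -21.
Solving the 3×3 linear system -2x + y + 4z = 3, 4x - 4y + 7z = 42, 2x + 5y + 14z = -21 (e.g. by elimination or Cramer's rule, determinant = 252) gives (-2, -9, 2).

(-2, -9, 2)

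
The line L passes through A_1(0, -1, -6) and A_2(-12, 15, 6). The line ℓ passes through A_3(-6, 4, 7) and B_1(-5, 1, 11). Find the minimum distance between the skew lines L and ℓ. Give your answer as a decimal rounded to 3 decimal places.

0.338

A direction vector for L is A_2 − A_1 = (-12, 16, 12).
A direction vector for ℓ is B_1 − A_3 = (1, -3, 4).
Common perpendicular direction n = (-12, 16, 12) × (1, -3, 4) = (100, 60, 20).
With w = (-6, 4, 7) − (0, -1, -6) = (-6, 5, 13), w · n = -40.
Distance = |w · n| / |n| = |-40| / √14000 ≈ 0.338.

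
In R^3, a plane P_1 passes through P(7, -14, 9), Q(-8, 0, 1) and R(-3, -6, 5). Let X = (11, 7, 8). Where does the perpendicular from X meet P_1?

PQ = (-15, 14, -8), PR = (-10, 8, -4); a normal to P_1 is PQ × PR = (8, 20, 20).
Using P: P_1 has equation 8x + 20y + 20z = -44.
Foot = X − λn with λ = (n·X − d)/|n|² = (388 − (-44))/864 = 1/2.
Foot = (11, 7, 8) − (1/2)·(8, 20, 20) = (7, -3, -2).

(7, -3, -2)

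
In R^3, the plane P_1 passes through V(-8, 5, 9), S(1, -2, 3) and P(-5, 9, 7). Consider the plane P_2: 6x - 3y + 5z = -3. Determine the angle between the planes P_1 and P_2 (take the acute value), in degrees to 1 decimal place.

26.5

VS = (9, -7, -6), VP = (3, 4, -2); a normal to P_1 is VS × VP = (38, 0, 57).
Using V: P_1 has equation 38x + 57z = 209.
cos θ = |n₁·n₂| / (|n₁||n₂|) = |513| / (√4693 · √70).
θ = arccos(0.89504) ≈ 26.5°.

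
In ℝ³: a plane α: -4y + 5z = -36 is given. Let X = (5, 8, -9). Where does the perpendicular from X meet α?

Foot = X − λn with λ = (n·X − d)/|n|² = (-77 − (-36))/41 = -1.
Foot = (5, 8, -9) − (-1)·(0, -4, 5) = (5, 4, -4).

(5, 4, -4)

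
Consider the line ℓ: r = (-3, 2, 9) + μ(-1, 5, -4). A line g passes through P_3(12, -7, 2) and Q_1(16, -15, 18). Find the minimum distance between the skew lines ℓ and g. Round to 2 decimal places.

A direction vector for g is Q_1 − P_3 = (4, -8, 16).
Common perpendicular direction n = (-1, 5, -4) × (4, -8, 16) = (48, 0, -12).
With w = (12, -7, 2) − (-3, 2, 9) = (15, -9, -7), w · n = 804.
Distance = |w · n| / |n| = |804| / √2448 ≈ 16.25.

16.25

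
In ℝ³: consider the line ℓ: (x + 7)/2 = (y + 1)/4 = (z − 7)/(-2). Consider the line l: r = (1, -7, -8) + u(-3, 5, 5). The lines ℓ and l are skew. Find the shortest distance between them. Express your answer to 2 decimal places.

1.76

ℓ has direction (2, 4, -2) through (-7, -1, 7).
Common perpendicular direction n = (2, 4, -2) × (-3, 5, 5) = (30, -4, 22).
With w = (1, -7, -8) − (-7, -1, 7) = (8, -6, -15), w · n = -66.
Distance = |w · n| / |n| = |-66| / √1400 ≈ 1.76.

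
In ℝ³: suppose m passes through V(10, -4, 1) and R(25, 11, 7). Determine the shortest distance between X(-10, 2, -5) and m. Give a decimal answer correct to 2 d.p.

A direction vector for m is R − V = (15, 15, 6).
Taking (10, -4, 1) on m with direction v = (15, 15, 6): w = X − (10, -4, 1) = (-20, 6, -6), and w × v = (126, 30, -390).
Distance = |w × v| / |v| = √168876 / √486 ≈ 18.64.

18.64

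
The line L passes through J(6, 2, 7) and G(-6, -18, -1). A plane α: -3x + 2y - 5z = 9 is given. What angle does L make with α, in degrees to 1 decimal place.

A direction vector for L is G − J = (-12, -20, -8).
sin θ = |n·v| / (|n||v|) = |36| / (√38 · √608) = 0.23684.
θ ≈ 13.7°.

13.7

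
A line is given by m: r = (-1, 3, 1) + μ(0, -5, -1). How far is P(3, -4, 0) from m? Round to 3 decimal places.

4.019

Taking (-1, 3, 1) on m with direction v = (0, -5, -1): w = P − (-1, 3, 1) = (4, -7, -1), and w × v = (2, 4, -20).
Distance = |w × v| / |v| = √420 / √26 ≈ 4.019.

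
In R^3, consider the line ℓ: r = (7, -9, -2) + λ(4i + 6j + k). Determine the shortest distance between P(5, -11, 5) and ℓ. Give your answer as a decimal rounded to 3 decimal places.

7.336

Taking (7, -9, -2) on ℓ with direction v = (4, 6, 1): w = P − (7, -9, -2) = (-2, -2, 7), and w × v = (-44, 30, -4).
Distance = |w × v| / |v| = √2852 / √53 ≈ 7.336.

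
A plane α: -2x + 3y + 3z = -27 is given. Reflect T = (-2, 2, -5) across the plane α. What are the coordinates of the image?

λ = (n·T − d)/|n|² = (-5 − (-27))/22 = 1.
Reflection = T − 2λn = (-2, 2, -5) − 2·(-2, 3, 3) = (2, -4, -11).

(2, -4, -11)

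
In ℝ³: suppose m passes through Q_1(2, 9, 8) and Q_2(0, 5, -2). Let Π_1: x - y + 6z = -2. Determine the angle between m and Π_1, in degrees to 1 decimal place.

A direction vector for m is Q_2 − Q_1 = (-2, -4, -10).
sin θ = |n·v| / (|n||v|) = |-58| / (√38 · √120) = 0.85891.
θ ≈ 59.2°.

59.2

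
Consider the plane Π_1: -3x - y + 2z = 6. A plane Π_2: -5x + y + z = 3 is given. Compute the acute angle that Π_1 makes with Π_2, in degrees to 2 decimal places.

34.62

cos θ = |n₁·n₂| / (|n₁||n₂|) = |16| / (√14 · √27).
θ = arccos(0.82295) ≈ 34.62°.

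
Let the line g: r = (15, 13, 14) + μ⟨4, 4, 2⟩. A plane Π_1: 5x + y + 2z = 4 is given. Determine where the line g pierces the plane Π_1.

(-1, -3, 6)

Substitute r = (15, 13, 14) + t(4, 4, 2) into the plane: 116 + 28t = 4, so t = -4.
Intersection: (15, 13, 14) + (-4)·(4, 4, 2) = (-1, -3, 6).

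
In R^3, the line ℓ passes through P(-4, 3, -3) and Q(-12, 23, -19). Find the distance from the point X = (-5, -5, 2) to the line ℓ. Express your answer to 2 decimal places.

A direction vector for ℓ is Q − P = (-8, 20, -16).
Taking (-4, 3, -3) on ℓ with direction v = (-8, 20, -16): w = X − (-4, 3, -3) = (-1, -8, 5), and w × v = (28, -56, -84).
Distance = |w × v| / |v| = √10976 / √720 ≈ 3.90.

3.90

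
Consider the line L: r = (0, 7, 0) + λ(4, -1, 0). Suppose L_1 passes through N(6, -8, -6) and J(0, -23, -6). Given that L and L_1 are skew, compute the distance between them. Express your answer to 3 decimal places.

6.000

A direction vector for L_1 is J − N = (-6, -15, 0).
Common perpendicular direction n = (4, -1, 0) × (-6, -15, 0) = (0, 0, -66).
With w = (6, -8, -6) − (0, 7, 0) = (6, -15, -6), w · n = 396.
Distance = |w · n| / |n| = |396| / √4356 ≈ 6.000.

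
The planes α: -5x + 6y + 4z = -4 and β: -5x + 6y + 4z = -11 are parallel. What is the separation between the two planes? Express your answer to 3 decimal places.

Same normal n = (-5, 6, 4) with |n| = √77; distance = |-4 − (-11)| / |n| = 7/√77 ≈ 0.798.

0.798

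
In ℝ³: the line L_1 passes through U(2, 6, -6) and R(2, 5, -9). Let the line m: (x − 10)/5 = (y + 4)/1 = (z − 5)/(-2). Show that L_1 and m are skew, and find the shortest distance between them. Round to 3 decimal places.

14.774

A direction vector for L_1 is R − U = (0, -1, -3).
m has direction (5, 1, -2) through (10, -4, 5).
Common perpendicular direction n = (0, -1, -3) × (5, 1, -2) = (5, -15, 5).
With w = (10, -4, 5) − (2, 6, -6) = (8, -10, 11), w · n = 245.
Since n ≠ 0 the lines are not parallel, and w · n = 245 ≠ 0 so they do not intersect; hence they are skew.
Distance = |w · n| / |n| = |245| / √275 ≈ 14.774.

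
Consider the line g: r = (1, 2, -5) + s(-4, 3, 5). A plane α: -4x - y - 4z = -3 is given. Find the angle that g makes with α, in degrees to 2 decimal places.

sin θ = |n·v| / (|n||v|) = |-7| / (√33 · √50) = 0.17233.
θ ≈ 9.92°.

9.92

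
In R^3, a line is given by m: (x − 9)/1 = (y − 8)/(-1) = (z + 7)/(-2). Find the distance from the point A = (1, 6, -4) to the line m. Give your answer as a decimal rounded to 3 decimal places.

m has direction (1, -1, -2) through (9, 8, -7).
Taking (9, 8, -7) on m with direction v = (1, -1, -2): w = A − (9, 8, -7) = (-8, -2, 3), and w × v = (7, -13, 10).
Distance = |w × v| / |v| = √318 / √6 ≈ 7.280.

7.280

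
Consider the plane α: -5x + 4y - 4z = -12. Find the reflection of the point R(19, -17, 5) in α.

(-11, 7, -19)

λ = (n·R − d)/|n|² = (-183 − (-12))/57 = -3.
Reflection = R − 2λn = (19, -17, 5) − (-6)·(-5, 4, -4) = (-11, 7, -19).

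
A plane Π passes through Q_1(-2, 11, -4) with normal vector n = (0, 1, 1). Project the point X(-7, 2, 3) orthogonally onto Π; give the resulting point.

(-7, 3, 4)

Π: n·r = n·Q_1 gives y + z = 7.
Foot = X − λn with λ = (n·X − d)/|n|² = (5 − 7)/2 = -1.
Foot = (-7, 2, 3) − (-1)·(0, 1, 1) = (-7, 3, 4).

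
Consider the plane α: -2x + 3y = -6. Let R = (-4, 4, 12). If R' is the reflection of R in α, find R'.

λ = (n·R − d)/|n|² = (20 − (-6))/13 = 2.
Reflection = R − 2λn = (-4, 4, 12) − 4·(-2, 3, 0) = (4, -8, 12).

(4, -8, 12)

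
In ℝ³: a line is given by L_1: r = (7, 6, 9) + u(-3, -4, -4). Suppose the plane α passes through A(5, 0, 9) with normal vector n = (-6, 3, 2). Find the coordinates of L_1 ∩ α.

α: n·r = n·A gives -6x + 3y + 2z = -12.
Substitute r = (7, 6, 9) + t(-3, -4, -4) into the plane: -6 + (-2)t = -12, so t = 3.
Intersection: (7, 6, 9) + 3·(-3, -4, -4) = (-2, -6, -3).

(-2, -6, -3)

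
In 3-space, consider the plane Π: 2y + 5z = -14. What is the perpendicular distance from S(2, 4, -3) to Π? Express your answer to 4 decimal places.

n·S − d = (0)·(2) + (2)·(4) + (5)·(-3) − (-14) = 7; |n| = √29.
Distance = |7| / √29 = 7/√29 ≈ 1.2999.

1.2999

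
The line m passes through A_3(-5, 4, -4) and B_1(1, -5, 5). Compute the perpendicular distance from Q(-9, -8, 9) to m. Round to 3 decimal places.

A direction vector for m is B_1 − A_3 = (6, -9, 9).
Taking (-5, 4, -4) on m with direction v = (6, -9, 9): w = Q − (-5, 4, -4) = (-4, -12, 13), and w × v = (9, 114, 108).
Distance = |w × v| / |v| = √24741 / √198 ≈ 11.178.

11.178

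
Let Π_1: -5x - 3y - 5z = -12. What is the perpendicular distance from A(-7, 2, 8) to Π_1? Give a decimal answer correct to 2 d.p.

n·A − d = (-5)·(-7) + (-3)·(2) + (-5)·(8) − (-12) = 1; |n| = √59.
Distance = |1| / √59 = 1/√59 ≈ 0.13.

0.13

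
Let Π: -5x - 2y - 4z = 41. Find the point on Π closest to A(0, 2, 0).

(-5, 0, -4)

Foot = A − λn with λ = (n·A − d)/|n|² = (-4 − 41)/45 = -1.
Foot = (0, 2, 0) − (-1)·(-5, -2, -4) = (-5, 0, -4).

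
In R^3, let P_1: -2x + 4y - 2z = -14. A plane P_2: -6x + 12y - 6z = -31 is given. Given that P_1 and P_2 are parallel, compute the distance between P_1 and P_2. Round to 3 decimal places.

0.748

Rescale P_2 by 1/3: -2x + 4y - 2z = -31/3. Then distance = |-14 − (-31/3)| / √24 ≈ 0.748.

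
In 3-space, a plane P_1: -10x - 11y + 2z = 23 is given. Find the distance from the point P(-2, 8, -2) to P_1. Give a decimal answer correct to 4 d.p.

n·P − d = (-10)·(-2) + (-11)·(8) + (2)·(-2) − 23 = -95; |n| = √225.
Distance = |-95| / √225 = 95/√225 ≈ 6.3333.

6.3333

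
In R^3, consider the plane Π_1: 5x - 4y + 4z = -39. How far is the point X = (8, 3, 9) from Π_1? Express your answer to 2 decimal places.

13.64

n·X − d = (5)·(8) + (-4)·(3) + (4)·(9) − (-39) = 103; |n| = √57.
Distance = |103| / √57 = 103/√57 ≈ 13.64.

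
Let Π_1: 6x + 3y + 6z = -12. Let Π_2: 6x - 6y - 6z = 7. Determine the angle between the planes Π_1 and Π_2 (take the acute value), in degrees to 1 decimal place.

cos θ = |n₁·n₂| / (|n₁||n₂|) = |-18| / (√81 · √108).
θ = arccos(0.19245) ≈ 78.9°.

78.9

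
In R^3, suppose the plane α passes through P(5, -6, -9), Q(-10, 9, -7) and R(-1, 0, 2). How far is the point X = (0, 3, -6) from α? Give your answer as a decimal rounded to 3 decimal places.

2.828

PQ = (-15, 15, 2), PR = (-6, 6, 11); a normal to α is PQ × PR = (153, 153, 0).
Using P: α has equation 153x + 153y = -153.
n·X − d = (153)·(0) + (153)·(3) + (0)·(-6) − (-153) = 612; |n| = √46818.
Distance = |612| / √46818 = 612/√46818 ≈ 2.828.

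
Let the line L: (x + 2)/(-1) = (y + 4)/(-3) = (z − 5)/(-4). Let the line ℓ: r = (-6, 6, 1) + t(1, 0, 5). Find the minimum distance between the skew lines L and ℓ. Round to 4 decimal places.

L has direction (-1, -3, -4) through (-2, -4, 5).
Common perpendicular direction n = (-1, -3, -4) × (1, 0, 5) = (-15, 1, 3).
With w = (-6, 6, 1) − (-2, -4, 5) = (-4, 10, -4), w · n = 58.
Distance = |w · n| / |n| = |58| / √235 ≈ 3.7835.

3.7835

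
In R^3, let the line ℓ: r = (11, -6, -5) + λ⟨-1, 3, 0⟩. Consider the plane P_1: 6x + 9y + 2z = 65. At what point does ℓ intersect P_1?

(8, 3, -5)

Substitute r = (11, -6, -5) + t(-1, 3, 0) into the plane: 2 + 21t = 65, so t = 3.
Intersection: (11, -6, -5) + 3·(-1, 3, 0) = (8, 3, -5).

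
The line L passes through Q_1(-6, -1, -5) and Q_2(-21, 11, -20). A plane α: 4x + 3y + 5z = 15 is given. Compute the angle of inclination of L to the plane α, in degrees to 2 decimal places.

35.06

A direction vector for L is Q_2 − Q_1 = (-15, 12, -15).
sin θ = |n·v| / (|n||v|) = |-99| / (√50 · √594) = 0.57446.
θ ≈ 35.06°.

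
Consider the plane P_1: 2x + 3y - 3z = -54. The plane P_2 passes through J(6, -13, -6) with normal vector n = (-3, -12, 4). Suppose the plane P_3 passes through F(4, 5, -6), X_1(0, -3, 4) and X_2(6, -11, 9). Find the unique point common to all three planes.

(-6, -5, 9)

P_2: n·r = n·J gives -3x - 12y + 4z = 114.
FX_1 = (-4, -8, 10), FX_2 = (2, -16, 15); a normal to P_3 is FX_1 × FX_2 = (40, 80, 80).
Using F: P_3 has equation 40x + 80y + 80z = 80.
Solving the 3×3 linear system 2x + 3y - 3z = -54, -3x - 12y + 4z = 114, 40x + 80y + 80z = 80 (e.g. by elimination or Cramer's rule, determinant = -2080) gives (-6, -5, 9).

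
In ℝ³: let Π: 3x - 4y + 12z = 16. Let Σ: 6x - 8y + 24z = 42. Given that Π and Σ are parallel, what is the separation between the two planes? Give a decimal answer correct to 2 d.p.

0.38

Rescale Σ by 1/2: 3x - 4y + 12z = 21. Then distance = |16 − 21| / √169 ≈ 0.38.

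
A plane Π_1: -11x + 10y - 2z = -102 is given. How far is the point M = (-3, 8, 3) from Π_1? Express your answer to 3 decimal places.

n·M − d = (-11)·(-3) + (10)·(8) + (-2)·(3) − (-102) = 209; |n| = √225.
Distance = |209| / √225 = 209/√225 ≈ 13.933.

13.933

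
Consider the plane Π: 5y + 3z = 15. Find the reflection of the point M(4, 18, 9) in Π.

(4, -12, -9)

λ = (n·M − d)/|n|² = (117 − 15)/34 = 3.
Reflection = M − 2λn = (4, 18, 9) − 6·(0, 5, 3) = (4, -12, -9).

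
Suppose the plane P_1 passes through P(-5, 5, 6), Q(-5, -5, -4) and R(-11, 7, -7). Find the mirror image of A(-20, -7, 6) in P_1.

PQ = (0, -10, -10), PR = (-6, 2, -13); a normal to P_1 is PQ × PR = (150, 60, -60).
Using P: P_1 has equation 150x + 60y - 60z = -810.
λ = (n·A − d)/|n|² = (-3780 − (-810))/29700 = -1/10.
Reflection = A − 2λn = (-20, -7, 6) − (-1/5)·(150, 60, -60) = (10, 5, -6).

(10, 5, -6)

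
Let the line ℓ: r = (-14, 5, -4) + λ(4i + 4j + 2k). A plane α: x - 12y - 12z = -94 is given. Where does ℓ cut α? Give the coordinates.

Substitute r = (-14, 5, -4) + t(4, 4, 2) into the plane: -26 + (-68)t = -94, so t = 1.
Intersection: (-14, 5, -4) + 1·(4, 4, 2) = (-10, 9, -2).

(-10, 9, -2)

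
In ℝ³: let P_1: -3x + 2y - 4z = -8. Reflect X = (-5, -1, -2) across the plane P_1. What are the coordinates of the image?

λ = (n·X − d)/|n|² = (21 − (-8))/29 = 1.
Reflection = X − 2λn = (-5, -1, -2) − 2·(-3, 2, -4) = (1, -5, 6).

(1, -5, 6)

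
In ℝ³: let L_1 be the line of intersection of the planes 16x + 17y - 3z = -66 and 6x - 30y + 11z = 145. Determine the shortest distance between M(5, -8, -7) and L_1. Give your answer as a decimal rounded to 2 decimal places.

3.06

Direction of L_1: (16, 17, -3) × (6, -30, 11) = (97, -194, -582).
A point on L_1: solving the two plane equations with x = 0 gives (0, -3, 5).
Taking (0, -3, 5) on L_1 with direction v = (97, -194, -582): w = M − (0, -3, 5) = (5, -5, -12), and w × v = (582, 1746, -485).
Distance = |w × v| / |v| = √3622465 / √385769 ≈ 3.06.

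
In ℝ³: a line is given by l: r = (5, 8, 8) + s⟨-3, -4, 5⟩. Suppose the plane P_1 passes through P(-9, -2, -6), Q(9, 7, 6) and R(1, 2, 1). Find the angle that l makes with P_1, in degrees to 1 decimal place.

40.5

PQ = (18, 9, 12), PR = (10, 4, 7); a normal to P_1 is PQ × PR = (15, -6, -18).
Using P: P_1 has equation 15x - 6y - 18z = -15.
sin θ = |n·v| / (|n||v|) = |-111| / (√585 · √50) = 0.64902.
θ ≈ 40.5°.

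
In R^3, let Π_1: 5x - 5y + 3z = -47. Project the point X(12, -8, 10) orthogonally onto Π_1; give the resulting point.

Foot = X − λn with λ = (n·X − d)/|n|² = (130 − (-47))/59 = 3.
Foot = (12, -8, 10) − 3·(5, -5, 3) = (-3, 7, 1).

(-3, 7, 1)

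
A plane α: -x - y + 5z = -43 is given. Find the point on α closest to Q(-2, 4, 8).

(1, 7, -7)

Foot = Q − λn with λ = (n·Q − d)/|n|² = (38 − (-43))/27 = 3.
Foot = (-2, 4, 8) − 3·(-1, -1, 5) = (1, 7, -7).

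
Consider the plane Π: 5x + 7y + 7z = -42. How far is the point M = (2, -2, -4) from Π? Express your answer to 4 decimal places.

0.9017

n·M − d = (5)·(2) + (7)·(-2) + (7)·(-4) − (-42) = 10; |n| = √123.
Distance = |10| / √123 = 10/√123 ≈ 0.9017.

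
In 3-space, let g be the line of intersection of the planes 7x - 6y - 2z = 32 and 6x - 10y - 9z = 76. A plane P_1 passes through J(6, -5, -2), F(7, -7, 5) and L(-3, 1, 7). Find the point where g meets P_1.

(2, -1, -6)

Direction of g: (7, -6, -2) × (6, -10, -9) = (34, 51, -34).
A point on g: solving the two plane equations with x = 6 gives (6, 5, -10).
JF = (1, -2, 7), JL = (-9, 6, 9); a normal to P_1 is JF × JL = (-60, -72, -12).
Using J: P_1 has equation -60x - 72y - 12z = 24.
Substitute r = (6, 5, -10) + t(34, 51, -34) into the plane: -600 + (-5304)t = 24, so t = -2/17.
Intersection: (6, 5, -10) + (-2/17)·(34, 51, -34) = (2, -1, -6).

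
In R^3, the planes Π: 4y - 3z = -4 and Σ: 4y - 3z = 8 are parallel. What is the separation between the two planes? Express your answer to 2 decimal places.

2.40

Same normal n = (0, 4, -3) with |n| = √25; distance = |-4 − 8| / |n| = 12/√25 ≈ 2.40.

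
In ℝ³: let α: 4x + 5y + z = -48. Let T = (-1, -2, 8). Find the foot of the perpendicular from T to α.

(-5, -7, 7)

Foot = T − λn with λ = (n·T − d)/|n|² = (-6 − (-48))/42 = 1.
Foot = (-1, -2, 8) − 1·(4, 5, 1) = (-5, -7, 7).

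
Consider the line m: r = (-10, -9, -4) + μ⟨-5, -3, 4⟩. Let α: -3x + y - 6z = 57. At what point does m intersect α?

Substitute r = (-10, -9, -4) + t(-5, -3, 4) into the plane: 45 + (-12)t = 57, so t = -1.
Intersection: (-10, -9, -4) + (-1)·(-5, -3, 4) = (-5, -6, -8).

(-5, -6, -8)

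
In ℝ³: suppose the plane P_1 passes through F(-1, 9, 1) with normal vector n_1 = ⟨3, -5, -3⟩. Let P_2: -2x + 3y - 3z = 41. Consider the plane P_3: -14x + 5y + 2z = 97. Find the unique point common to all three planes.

P_1: n_1·r = n_1·F gives 3x - 5y - 3z = -51.
Solving the 3×3 linear system 3x - 5y - 3z = -51, -2x + 3y - 3z = 41, -14x + 5y + 2z = 97 (e.g. by elimination or Cramer's rule, determinant = -263) gives (-4, 9, -2).

(-4, 9, -2)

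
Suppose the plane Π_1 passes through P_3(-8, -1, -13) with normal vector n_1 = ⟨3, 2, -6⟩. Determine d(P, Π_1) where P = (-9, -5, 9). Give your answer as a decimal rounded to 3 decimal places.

Π_1: n_1·r = n_1·P_3 gives 3x + 2y - 6z = 52.
n·P − d = (3)·(-9) + (2)·(-5) + (-6)·(9) − 52 = -143; |n| = √49.
Distance = |-143| / √49 = 143/√49 ≈ 20.429.

20.429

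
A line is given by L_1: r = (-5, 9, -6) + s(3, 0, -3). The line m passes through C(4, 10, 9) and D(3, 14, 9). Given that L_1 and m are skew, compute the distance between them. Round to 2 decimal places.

A direction vector for m is D − C = (-1, 4, 0).
Common perpendicular direction n = (3, 0, -3) × (-1, 4, 0) = (12, 3, 12).
With w = (4, 10, 9) − (-5, 9, -6) = (9, 1, 15), w · n = 291.
Distance = |w · n| / |n| = |291| / √297 ≈ 16.89.

16.89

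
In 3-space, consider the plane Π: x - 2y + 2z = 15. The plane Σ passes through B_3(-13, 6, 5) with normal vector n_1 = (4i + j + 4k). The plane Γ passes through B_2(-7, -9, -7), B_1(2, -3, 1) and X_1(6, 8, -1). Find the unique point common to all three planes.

Σ: n_1·r = n_1·B_3 gives 4x + y + 4z = -26.
B_2B_1 = (9, 6, 8), B_2X_1 = (13, 17, 6); a normal to Γ is B_2B_1 × B_2X_1 = (-100, 50, 75).
Using B_2: Γ has equation -100x + 50y + 75z = -275.
Solving the 3×3 linear system x - 2y + 2z = 15, 4x + y + 4z = -26, -100x + 50y + 75z = -275 (e.g. by elimination or Cramer's rule, determinant = 1875) gives (-3, -10, -1).

(-3, -10, -1)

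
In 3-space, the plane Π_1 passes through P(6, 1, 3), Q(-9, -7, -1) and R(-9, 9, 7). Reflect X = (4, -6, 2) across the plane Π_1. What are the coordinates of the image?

(4, -4, -2)

PQ = (-15, -8, -4), PR = (-15, 8, 4); a normal to Π_1 is PQ × PR = (0, 120, -240).
Using P: Π_1 has equation 120y - 240z = -600.
λ = (n·X − d)/|n|² = (-1200 − (-600))/72000 = -1/120.
Reflection = X − 2λn = (4, -6, 2) − (-1/60)·(0, 120, -240) = (4, -4, -2).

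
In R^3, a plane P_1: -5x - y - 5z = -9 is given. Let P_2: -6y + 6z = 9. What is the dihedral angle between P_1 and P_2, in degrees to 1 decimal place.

cos θ = |n₁·n₂| / (|n₁||n₂|) = |-24| / (√51 · √72).
θ = arccos(0.39606) ≈ 66.7°.

66.7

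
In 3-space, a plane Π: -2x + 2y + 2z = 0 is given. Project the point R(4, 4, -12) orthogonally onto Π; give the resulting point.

(0, 8, -8)

Foot = R − λn with λ = (n·R − d)/|n|² = (-24 − 0)/12 = -2.
Foot = (4, 4, -12) − (-2)·(-2, 2, 2) = (0, 8, -8).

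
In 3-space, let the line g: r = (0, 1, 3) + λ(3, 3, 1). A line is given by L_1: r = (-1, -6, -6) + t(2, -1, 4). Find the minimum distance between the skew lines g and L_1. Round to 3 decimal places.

7.376

Common perpendicular direction n = (3, 3, 1) × (2, -1, 4) = (13, -10, -9).
With w = (-1, -6, -6) − (0, 1, 3) = (-1, -7, -9), w · n = 138.
Distance = |w · n| / |n| = |138| / √350 ≈ 7.376.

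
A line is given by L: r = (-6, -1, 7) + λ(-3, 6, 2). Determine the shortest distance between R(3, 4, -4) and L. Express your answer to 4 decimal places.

14.8200

Taking (-6, -1, 7) on L with direction v = (-3, 6, 2): w = R − (-6, -1, 7) = (9, 5, -11), and w × v = (76, 15, 69).
Distance = |w × v| / |v| = √10762 / √49 ≈ 14.8200.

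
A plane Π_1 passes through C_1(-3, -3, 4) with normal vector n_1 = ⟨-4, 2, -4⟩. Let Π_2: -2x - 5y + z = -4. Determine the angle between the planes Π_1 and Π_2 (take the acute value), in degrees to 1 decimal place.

79.5

Π_1: n_1·r = n_1·C_1 gives -4x + 2y - 4z = -10.
cos θ = |n₁·n₂| / (|n₁||n₂|) = |-6| / (√36 · √30).
θ = arccos(0.18257) ≈ 79.5°.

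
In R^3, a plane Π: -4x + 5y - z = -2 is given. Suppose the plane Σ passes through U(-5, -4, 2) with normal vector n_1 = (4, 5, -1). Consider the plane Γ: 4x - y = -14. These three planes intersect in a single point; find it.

Σ: n_1·r = n_1·U gives 4x + 5y - z = -42.
Solving the 3×3 linear system -4x + 5y - z = -2, 4x + 5y - z = -42, 4x - y = -14 (e.g. by elimination or Cramer's rule, determinant = 8) gives (-5, -6, -8).

(-5, -6, -8)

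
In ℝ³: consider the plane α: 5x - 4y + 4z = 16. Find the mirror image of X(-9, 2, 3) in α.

(1, -6, 11)

λ = (n·X − d)/|n|² = (-41 − 16)/57 = -1.
Reflection = X − 2λn = (-9, 2, 3) − (-2)·(5, -4, 4) = (1, -6, 11).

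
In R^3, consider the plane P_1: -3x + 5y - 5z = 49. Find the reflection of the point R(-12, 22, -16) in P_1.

λ = (n·R − d)/|n|² = (226 − 49)/59 = 3.
Reflection = R − 2λn = (-12, 22, -16) − 6·(-3, 5, -5) = (6, -8, 14).

(6, -8, 14)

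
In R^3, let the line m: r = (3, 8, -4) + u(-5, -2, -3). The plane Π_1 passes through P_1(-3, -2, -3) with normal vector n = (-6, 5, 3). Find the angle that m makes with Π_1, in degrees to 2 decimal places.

Π_1: n·r = n·P_1 gives -6x + 5y + 3z = -1.
sin θ = |n·v| / (|n||v|) = |11| / (√70 · √38) = 0.21328.
θ ≈ 12.31°.

12.31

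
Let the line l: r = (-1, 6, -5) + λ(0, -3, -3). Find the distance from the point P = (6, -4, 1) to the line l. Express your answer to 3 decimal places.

Taking (-1, 6, -5) on l with direction v = (0, -3, -3): w = P − (-1, 6, -5) = (7, -10, 6), and w × v = (48, 21, -21).
Distance = |w × v| / |v| = √3186 / √18 ≈ 13.304.

13.304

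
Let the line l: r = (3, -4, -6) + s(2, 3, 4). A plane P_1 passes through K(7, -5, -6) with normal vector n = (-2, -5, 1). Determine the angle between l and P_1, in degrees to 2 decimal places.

P_1: n·r = n·K gives -2x - 5y + z = 5.
sin θ = |n·v| / (|n||v|) = |-15| / (√30 · √29) = 0.50855.
θ ≈ 30.57°.

30.57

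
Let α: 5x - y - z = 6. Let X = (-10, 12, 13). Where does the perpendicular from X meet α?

Foot = X − λn with λ = (n·X − d)/|n|² = (-75 − 6)/27 = -3.
Foot = (-10, 12, 13) − (-3)·(5, -1, -1) = (5, 9, 10).

(5, 9, 10)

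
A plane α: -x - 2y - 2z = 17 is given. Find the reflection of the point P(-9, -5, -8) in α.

(-5, 3, 0)

λ = (n·P − d)/|n|² = (35 − 17)/9 = 2.
Reflection = P − 2λn = (-9, -5, -8) − 4·(-1, -2, -2) = (-5, 3, 0).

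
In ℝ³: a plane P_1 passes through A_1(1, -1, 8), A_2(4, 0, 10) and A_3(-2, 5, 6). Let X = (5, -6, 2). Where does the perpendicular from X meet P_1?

(1, -6, 8)

A_1A_2 = (3, 1, 2), A_1A_3 = (-3, 6, -2); a normal to P_1 is A_1A_2 × A_1A_3 = (-14, 0, 21).
Using A_1: P_1 has equation -14x + 21z = 154.
Foot = X − λn with λ = (n·X − d)/|n|² = (-28 − 154)/637 = -2/7.
Foot = (5, -6, 2) − (-2/7)·(-14, 0, 21) = (1, -6, 8).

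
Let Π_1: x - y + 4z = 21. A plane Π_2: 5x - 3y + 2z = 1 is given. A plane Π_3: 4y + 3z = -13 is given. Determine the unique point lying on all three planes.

Solving the 3×3 linear system x - y + 4z = 21, 5x - 3y + 2z = 1, 4y + 3z = -13 (e.g. by elimination or Cramer's rule, determinant = 78) gives (-6, -7, 5).

(-6, -7, 5)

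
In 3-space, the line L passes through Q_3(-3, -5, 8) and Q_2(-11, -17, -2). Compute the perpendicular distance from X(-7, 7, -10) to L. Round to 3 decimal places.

21.656

A direction vector for L is Q_2 − Q_3 = (-8, -12, -10).
Taking (-3, -5, 8) on L with direction v = (-8, -12, -10): w = X − (-3, -5, 8) = (-4, 12, -18), and w × v = (-336, 104, 144).
Distance = |w × v| / |v| = √144448 / √308 ≈ 21.656.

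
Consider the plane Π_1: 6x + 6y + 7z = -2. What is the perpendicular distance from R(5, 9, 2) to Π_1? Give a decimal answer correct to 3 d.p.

9.091

n·R − d = (6)·(5) + (6)·(9) + (7)·(2) − (-2) = 100; |n| = √121.
Distance = |100| / √121 = 100/√121 ≈ 9.091.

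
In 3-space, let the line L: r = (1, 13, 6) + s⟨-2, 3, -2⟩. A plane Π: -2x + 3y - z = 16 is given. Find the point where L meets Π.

Substitute r = (1, 13, 6) + t(-2, 3, -2) into the plane: 31 + 15t = 16, so t = -1.
Intersection: (1, 13, 6) + (-1)·(-2, 3, -2) = (3, 10, 8).

(3, 10, 8)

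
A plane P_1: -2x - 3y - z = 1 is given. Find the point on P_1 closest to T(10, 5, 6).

(4, -4, 3)

Foot = T − λn with λ = (n·T − d)/|n|² = (-41 − 1)/14 = -3.
Foot = (10, 5, 6) − (-3)·(-2, -3, -1) = (4, -4, 3).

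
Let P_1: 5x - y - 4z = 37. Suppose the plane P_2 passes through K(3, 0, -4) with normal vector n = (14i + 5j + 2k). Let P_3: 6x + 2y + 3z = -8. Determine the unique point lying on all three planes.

(1, 8, -10)

P_2: n·r = n·K gives 14x + 5y + 2z = 34.
Solving the 3×3 linear system 5x - y - 4z = 37, 14x + 5y + 2z = 34, 6x + 2y + 3z = -8 (e.g. by elimination or Cramer's rule, determinant = 93) gives (1, 8, -10).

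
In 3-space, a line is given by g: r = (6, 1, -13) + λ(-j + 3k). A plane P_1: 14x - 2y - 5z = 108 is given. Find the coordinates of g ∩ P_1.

(6, -2, -4)

Substitute r = (6, 1, -13) + t(0, -1, 3) into the plane: 147 + (-13)t = 108, so t = 3.
Intersection: (6, 1, -13) + 3·(0, -1, 3) = (6, -2, -4).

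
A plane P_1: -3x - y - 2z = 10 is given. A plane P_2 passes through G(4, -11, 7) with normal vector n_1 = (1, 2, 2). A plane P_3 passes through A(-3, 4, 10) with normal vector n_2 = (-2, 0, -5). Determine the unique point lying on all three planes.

(-8, -10, 12)

P_2: n_1·r = n_1·G gives x + 2y + 2z = -4.
P_3: n_2·r = n_2·A gives -2x - 5z = -44.
Solving the 3×3 linear system -3x - y - 2z = 10, x + 2y + 2z = -4, -2x - 5z = -44 (e.g. by elimination or Cramer's rule, determinant = 21) gives (-8, -10, 12).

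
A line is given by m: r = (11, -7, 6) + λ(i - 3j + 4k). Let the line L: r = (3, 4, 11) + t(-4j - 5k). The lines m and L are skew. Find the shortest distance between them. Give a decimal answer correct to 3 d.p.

6.729

Common perpendicular direction n = (1, -3, 4) × (0, -4, -5) = (31, 5, -4).
With w = (3, 4, 11) − (11, -7, 6) = (-8, 11, 5), w · n = -213.
Distance = |w · n| / |n| = |-213| / √1002 ≈ 6.729.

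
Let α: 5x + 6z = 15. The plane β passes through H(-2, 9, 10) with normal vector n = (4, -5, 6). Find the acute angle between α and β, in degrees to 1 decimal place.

35.2

β: n·r = n·H gives 4x - 5y + 6z = 7.
cos θ = |n₁·n₂| / (|n₁||n₂|) = |56| / (√61 · √77).
θ = arccos(0.81710) ≈ 35.2°.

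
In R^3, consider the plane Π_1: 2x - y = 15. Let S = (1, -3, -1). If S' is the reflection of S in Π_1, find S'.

λ = (n·S − d)/|n|² = (5 − 15)/5 = -2.
Reflection = S − 2λn = (1, -3, -1) − (-4)·(2, -1, 0) = (9, -7, -1).

(9, -7, -1)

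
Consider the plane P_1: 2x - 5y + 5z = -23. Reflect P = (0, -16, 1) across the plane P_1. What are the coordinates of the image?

(-8, 4, -19)

λ = (n·P − d)/|n|² = (85 − (-23))/54 = 2.
Reflection = P − 2λn = (0, -16, 1) − 4·(2, -5, 5) = (-8, 4, -19).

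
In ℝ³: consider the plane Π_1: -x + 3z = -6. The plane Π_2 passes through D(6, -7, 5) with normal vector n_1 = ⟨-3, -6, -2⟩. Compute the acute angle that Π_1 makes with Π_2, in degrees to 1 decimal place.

Π_2: n_1·r = n_1·D gives -3x - 6y - 2z = 14.
cos θ = |n₁·n₂| / (|n₁||n₂|) = |-3| / (√10 · √49).
θ = arccos(0.13553) ≈ 82.2°.

82.2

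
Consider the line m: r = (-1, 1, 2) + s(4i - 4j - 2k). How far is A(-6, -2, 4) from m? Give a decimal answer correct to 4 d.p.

Taking (-1, 1, 2) on m with direction v = (4, -4, -2): w = A − (-1, 1, 2) = (-5, -3, 2), and w × v = (14, -2, 32).
Distance = |w × v| / |v| = √1224 / √36 ≈ 5.8310.

5.8310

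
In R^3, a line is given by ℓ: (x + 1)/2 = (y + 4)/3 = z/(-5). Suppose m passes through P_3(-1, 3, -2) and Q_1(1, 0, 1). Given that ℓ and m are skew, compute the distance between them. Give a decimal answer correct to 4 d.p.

ℓ has direction (2, 3, -5) through (-1, -4, 0).
A direction vector for m is Q_1 − P_3 = (2, -3, 3).
Common perpendicular direction n = (2, 3, -5) × (2, -3, 3) = (-6, -16, -12).
With w = (-1, 3, -2) − (-1, -4, 0) = (0, 7, -2), w · n = -88.
Distance = |w · n| / |n| = |-88| / √436 ≈ 4.2144.

4.2144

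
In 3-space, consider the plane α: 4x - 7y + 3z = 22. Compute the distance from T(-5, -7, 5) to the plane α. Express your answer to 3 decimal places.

2.557

n·T − d = (4)·(-5) + (-7)·(-7) + (3)·(5) − 22 = 22; |n| = √74.
Distance = |22| / √74 = 22/√74 ≈ 2.557.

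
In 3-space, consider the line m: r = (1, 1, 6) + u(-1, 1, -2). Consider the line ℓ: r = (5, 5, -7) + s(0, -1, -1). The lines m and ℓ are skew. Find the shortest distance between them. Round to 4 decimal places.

Common perpendicular direction n = (-1, 1, -2) × (0, -1, -1) = (-3, -1, 1).
With w = (5, 5, -7) − (1, 1, 6) = (4, 4, -13), w · n = -29.
Distance = |w · n| / |n| = |-29| / √11 ≈ 8.7438.

8.7438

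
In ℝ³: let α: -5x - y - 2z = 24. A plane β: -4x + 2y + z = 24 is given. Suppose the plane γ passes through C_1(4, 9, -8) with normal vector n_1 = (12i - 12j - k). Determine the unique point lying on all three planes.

γ: n_1·r = n_1·C_1 gives 12x - 12y - z = -52.
Solving the 3×3 linear system -5x - y - 2z = 24, -4x + 2y + z = 24, 12x - 12y - z = -52 (e.g. by elimination or Cramer's rule, determinant = -106) gives (-6, -2, 4).

(-6, -2, 4)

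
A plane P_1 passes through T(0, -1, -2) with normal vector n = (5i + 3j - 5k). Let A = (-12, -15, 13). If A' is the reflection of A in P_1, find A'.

P_1: n·r = n·T gives 5x + 3y - 5z = 7.
λ = (n·A − d)/|n|² = (-170 − 7)/59 = -3.
Reflection = A − 2λn = (-12, -15, 13) − (-6)·(5, 3, -5) = (18, 3, -17).

(18, 3, -17)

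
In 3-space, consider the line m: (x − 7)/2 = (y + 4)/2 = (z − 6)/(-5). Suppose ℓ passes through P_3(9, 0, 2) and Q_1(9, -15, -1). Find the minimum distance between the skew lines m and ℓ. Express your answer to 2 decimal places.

0.21

m has direction (2, 2, -5) through (7, -4, 6).
A direction vector for ℓ is Q_1 − P_3 = (0, -15, -3).
Common perpendicular direction n = (2, 2, -5) × (0, -15, -3) = (-81, 6, -30).
With w = (9, 0, 2) − (7, -4, 6) = (2, 4, -4), w · n = -18.
Distance = |w · n| / |n| = |-18| / √7497 ≈ 0.21.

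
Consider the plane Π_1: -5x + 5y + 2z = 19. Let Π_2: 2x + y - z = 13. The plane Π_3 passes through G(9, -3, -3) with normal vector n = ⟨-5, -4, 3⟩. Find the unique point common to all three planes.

Π_3: n·r = n·G gives -5x - 4y + 3z = -42.
Solving the 3×3 linear system -5x + 5y + 2z = 19, 2x + y - z = 13, -5x - 4y + 3z = -42 (e.g. by elimination or Cramer's rule, determinant = -6) gives (4, 7, 2).

(4, 7, 2)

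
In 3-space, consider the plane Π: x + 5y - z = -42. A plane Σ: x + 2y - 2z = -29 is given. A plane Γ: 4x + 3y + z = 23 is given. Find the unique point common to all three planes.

Solving the 3×3 linear system x + 5y - z = -42, x + 2y - 2z = -29, 4x + 3y + z = 23 (e.g. by elimination or Cramer's rule, determinant = -32) gives (9, -8, 11).

(9, -8, 11)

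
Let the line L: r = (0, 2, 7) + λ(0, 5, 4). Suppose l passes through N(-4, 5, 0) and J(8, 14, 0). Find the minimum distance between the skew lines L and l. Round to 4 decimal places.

8.3439

A direction vector for l is J − N = (12, 9, 0).
Common perpendicular direction n = (0, 5, 4) × (12, 9, 0) = (-36, 48, -60).
With w = (-4, 5, 0) − (0, 2, 7) = (-4, 3, -7), w · n = 708.
Distance = |w · n| / |n| = |708| / √7200 ≈ 8.3439.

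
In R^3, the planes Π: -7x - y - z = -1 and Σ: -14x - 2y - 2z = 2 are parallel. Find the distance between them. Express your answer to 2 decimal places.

Rescale Σ by 1/2: -7x - y - z = 1. Then distance = |-1 − 1| / √51 ≈ 0.28.

0.28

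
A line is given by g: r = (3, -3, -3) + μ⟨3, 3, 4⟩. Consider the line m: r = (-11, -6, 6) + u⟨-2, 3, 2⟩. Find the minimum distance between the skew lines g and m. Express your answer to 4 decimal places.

12.2091

Common perpendicular direction n = (3, 3, 4) × (-2, 3, 2) = (-6, -14, 15).
With w = (-11, -6, 6) − (3, -3, -3) = (-14, -3, 9), w · n = 261.
Distance = |w · n| / |n| = |261| / √457 ≈ 12.2091.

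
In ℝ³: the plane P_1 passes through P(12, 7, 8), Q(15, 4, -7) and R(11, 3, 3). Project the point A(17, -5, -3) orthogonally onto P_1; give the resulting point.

(11, -1, -5)

PQ = (3, -3, -15), PR = (-1, -4, -5); a normal to P_1 is PQ × PR = (-45, 30, -15).
Using P: P_1 has equation -45x + 30y - 15z = -450.
Foot = A − λn with λ = (n·A − d)/|n|² = (-870 − (-450))/3150 = -2/15.
Foot = (17, -5, -3) − (-2/15)·(-45, 30, -15) = (11, -1, -5).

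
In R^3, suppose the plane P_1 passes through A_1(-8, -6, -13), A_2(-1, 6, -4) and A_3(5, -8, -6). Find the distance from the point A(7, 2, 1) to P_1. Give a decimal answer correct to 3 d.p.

1.460

A_1A_2 = (7, 12, 9), A_1A_3 = (13, -2, 7); a normal to P_1 is A_1A_2 × A_1A_3 = (102, 68, -170).
Using A_1: P_1 has equation 102x + 68y - 170z = 986.
n·A − d = (102)·(7) + (68)·(2) + (-170)·(1) − 986 = -306; |n| = √43928.
Distance = |-306| / √43928 = 306/√43928 ≈ 1.460.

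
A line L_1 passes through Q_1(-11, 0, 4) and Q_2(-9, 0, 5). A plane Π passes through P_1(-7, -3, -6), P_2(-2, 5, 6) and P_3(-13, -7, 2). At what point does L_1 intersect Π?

A direction vector for L_1 is Q_2 − Q_1 = (2, 0, 1).
P_1P_2 = (5, 8, 12), P_1P_3 = (-6, -4, 8); a normal to Π is P_1P_2 × P_1P_3 = (112, -112, 28).
Using P_1: Π has equation 112x - 112y + 28z = -616.
Substitute r = (-11, 0, 4) + t(2, 0, 1) into the plane: -1120 + 252t = -616, so t = 2.
Intersection: (-11, 0, 4) + 2·(2, 0, 1) = (-7, 0, 6).

(-7, 0, 6)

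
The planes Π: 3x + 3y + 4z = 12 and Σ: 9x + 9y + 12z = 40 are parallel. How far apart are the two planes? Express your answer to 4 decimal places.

0.2287

Rescale Σ by 1/3: 3x + 3y + 4z = 40/3. Then distance = |12 − (40/3)| / √34 ≈ 0.2287.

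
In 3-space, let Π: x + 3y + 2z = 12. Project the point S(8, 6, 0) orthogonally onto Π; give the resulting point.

(7, 3, -2)

Foot = S − λn with λ = (n·S − d)/|n|² = (26 − 12)/14 = 1.
Foot = (8, 6, 0) − 1·(1, 3, 2) = (7, 3, -2).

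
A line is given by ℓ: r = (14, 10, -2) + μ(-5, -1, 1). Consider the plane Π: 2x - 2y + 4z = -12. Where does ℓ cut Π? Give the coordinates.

Substitute r = (14, 10, -2) + t(-5, -1, 1) into the plane: 0 + (-4)t = -12, so t = 3.
Intersection: (14, 10, -2) + 3·(-5, -1, 1) = (-1, 7, 1).

(-1, 7, 1)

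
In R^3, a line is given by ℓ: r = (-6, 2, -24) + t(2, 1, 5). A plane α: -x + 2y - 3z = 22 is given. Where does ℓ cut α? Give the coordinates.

Substitute r = (-6, 2, -24) + t(2, 1, 5) into the plane: 82 + (-15)t = 22, so t = 4.
Intersection: (-6, 2, -24) + 4·(2, 1, 5) = (2, 6, -4).

(2, 6, -4)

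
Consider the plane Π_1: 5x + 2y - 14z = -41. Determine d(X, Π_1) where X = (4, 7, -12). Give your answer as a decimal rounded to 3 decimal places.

n·X − d = (5)·(4) + (2)·(7) + (-14)·(-12) − (-41) = 243; |n| = √225.
Distance = |243| / √225 = 243/√225 ≈ 16.200.

16.200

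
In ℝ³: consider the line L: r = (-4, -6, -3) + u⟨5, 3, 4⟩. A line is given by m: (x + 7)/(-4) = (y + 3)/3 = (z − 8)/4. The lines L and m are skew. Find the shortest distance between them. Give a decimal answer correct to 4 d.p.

4.2000

m has direction (-4, 3, 4) through (-7, -3, 8).
Common perpendicular direction n = (5, 3, 4) × (-4, 3, 4) = (0, -36, 27).
With w = (-7, -3, 8) − (-4, -6, -3) = (-3, 3, 11), w · n = 189.
Distance = |w · n| / |n| = |189| / √2025 ≈ 4.2000.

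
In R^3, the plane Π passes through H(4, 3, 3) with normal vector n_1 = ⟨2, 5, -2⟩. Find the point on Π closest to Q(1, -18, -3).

Π: n_1·r = n_1·H gives 2x + 5y - 2z = 17.
Foot = Q − λn with λ = (n·Q − d)/|n|² = (-82 − 17)/33 = -3.
Foot = (1, -18, -3) − (-3)·(2, 5, -2) = (7, -3, -9).

(7, -3, -9)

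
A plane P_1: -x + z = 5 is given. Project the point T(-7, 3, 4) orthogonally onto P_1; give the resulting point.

Foot = T − λn with λ = (n·T − d)/|n|² = (11 − 5)/2 = 3.
Foot = (-7, 3, 4) − 3·(-1, 0, 1) = (-4, 3, 1).

(-4, 3, 1)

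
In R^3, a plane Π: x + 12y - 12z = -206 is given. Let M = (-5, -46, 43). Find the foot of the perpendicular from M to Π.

(-2, -10, 7)

Foot = M − λn with λ = (n·M − d)/|n|² = (-1073 − (-206))/289 = -3.
Foot = (-5, -46, 43) − (-3)·(1, 12, -12) = (-2, -10, 7).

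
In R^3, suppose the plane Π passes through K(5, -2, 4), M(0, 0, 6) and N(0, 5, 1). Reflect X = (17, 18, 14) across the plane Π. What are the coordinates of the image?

(-7, -12, -16)

KM = (-5, 2, 2), KN = (-5, 7, -3); a normal to Π is KM × KN = (-20, -25, -25).
Using K: Π has equation -20x - 25y - 25z = -150.
λ = (n·X − d)/|n|² = (-1140 − (-150))/1650 = -3/5.
Reflection = X − 2λn = (17, 18, 14) − (-6/5)·(-20, -25, -25) = (-7, -12, -16).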